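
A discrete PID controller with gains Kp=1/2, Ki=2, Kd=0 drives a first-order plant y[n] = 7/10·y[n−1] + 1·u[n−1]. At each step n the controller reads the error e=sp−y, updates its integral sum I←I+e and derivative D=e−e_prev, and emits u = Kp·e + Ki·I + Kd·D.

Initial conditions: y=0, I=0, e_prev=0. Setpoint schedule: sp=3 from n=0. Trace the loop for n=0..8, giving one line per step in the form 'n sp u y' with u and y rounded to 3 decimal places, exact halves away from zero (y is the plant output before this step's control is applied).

(exact arithmetic carried between steps; '≈' marks a value shown rounded to 6 d.p. or computed from one; I and e_prev carry over from the previous line; the table rounds u and y to 3 d.p., halves away from zero)
n=0: y=0, sp=3, e=sp−y=3; I=3, D=e−e_prev=3; u=1/2·3+2·3+0·3=7.5; next y=7/10·0+1·7.5=7.5
n=1: y=7.5, sp=3, e=sp−y=-4.5; I=-1.5, D=e−e_prev=-7.5; u=1/2·(-4.5)+2·(-1.5)+0·(-7.5)=-5.25; next y=7/10·7.5+1·(-5.25)=0
n=2: y=0, sp=3, e=sp−y=3; I=1.5, D=e−e_prev=7.5; u=1/2·3+2·1.5+0·7.5=4.5; next y=7/10·0+1·4.5=4.5
n=3: y=4.5, sp=3, e=sp−y=-1.5; I=0, D=e−e_prev=-4.5; u=1/2·(-1.5)+2·0+0·(-4.5)=-0.75; next y=7/10·4.5+1·(-0.75)=2.4
n=4: y=2.4, sp=3, e=sp−y=0.6; I=0.6, D=e−e_prev=2.1; u=1/2·0.6+2·0.6+0·2.1=1.5; next y=7/10·2.4+1·1.5=3.18
n=5: y=3.18, sp=3, e=sp−y=-0.18; I=0.42, D=e−e_prev=-0.78; u=1/2·(-0.18)+2·0.42+0·(-0.78)=0.75; next y=7/10·3.18+1·0.75=2.976
n=6: y=2.976, sp=3, e=sp−y=0.024; I=0.444, D=e−e_prev=0.204; u=1/2·0.024+2·0.444+0·0.204=0.9; next y=7/10·2.976+1·0.9=2.9832
n=7: y=2.9832, sp=3, e=sp−y=0.0168; I=0.4608, D=e−e_prev=-0.0072; u=1/2·0.0168+2·0.4608+0·(-0.0072)=0.93; next y=7/10·2.9832+1·0.93=3.01824
n=8: y=3.01824, sp=3, e=sp−y=-0.01824; I=0.44256, D=e−e_prev=-0.03504; u=1/2·(-0.01824)+2·0.44256+0·(-0.03504)=0.876; next y=7/10·3.01824+1·0.876=2.988768

0 3 7.500 0.000
1 3 -5.250 7.500
2 3 4.500 0.000
3 3 -0.750 4.500
4 3 1.500 2.400
5 3 0.750 3.180
6 3 0.900 2.976
7 3 0.930 2.983
8 3 0.876 3.018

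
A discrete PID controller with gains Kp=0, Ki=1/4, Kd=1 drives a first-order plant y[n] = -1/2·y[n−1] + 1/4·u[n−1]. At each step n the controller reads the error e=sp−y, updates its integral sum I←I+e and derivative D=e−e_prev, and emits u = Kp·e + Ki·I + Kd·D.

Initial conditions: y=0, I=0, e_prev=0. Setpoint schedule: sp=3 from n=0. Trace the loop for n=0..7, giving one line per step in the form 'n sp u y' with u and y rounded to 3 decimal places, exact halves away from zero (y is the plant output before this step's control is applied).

(exact arithmetic carried between steps; '≈' marks a value shown rounded to 6 d.p. or computed from one; I and e_prev carry over from the previous line; the table rounds u and y to 3 d.p., halves away from zero)
n=0: y=0, sp=3, e=sp−y=3; I=3, D=e−e_prev=3; u=0·3+1/4·3+1·3=3.75; next y=-1/2·0+1/4·3.75=0.9375
n=1: y=0.9375, sp=3, e=sp−y=2.0625; I=5.0625, D=e−e_prev=-0.9375; u=0·2.0625+1/4·5.0625+1·(-0.9375)=0.328125; next y=-1/2·0.9375+1/4·0.328125≈-0.386719
n=2: y≈-0.386719, sp=3, e=sp−y≈3.386719; I≈8.449219, D=e−e_prev≈1.324219; u=0·3.386719+1/4·8.449219+1·1.324219≈3.436523; next y=-1/2·(-0.386719)+1/4·3.436523≈1.052490
n=3: y≈1.052490, sp=3, e=sp−y≈1.947510; I≈10.396729, D=e−e_prev≈-1.439209; u=0·1.947510+1/4·10.396729+1·(-1.439209)≈1.159973; next y=-1/2·1.052490+1/4·1.159973≈-0.236252
n=4: y≈-0.236252, sp=3, e=sp−y≈3.236252; I≈13.632980, D=e−e_prev≈1.288742; u=0·3.236252+1/4·13.632980+1·1.288742≈4.696987; next y=-1/2·(-0.236252)+1/4·4.696987≈1.292373
n=5: y≈1.292373, sp=3, e=sp−y≈1.707627; I≈15.340608, D=e−e_prev≈-1.528625; u=0·1.707627+1/4·15.340608+1·(-1.528625)≈2.306527; next y=-1/2·1.292373+1/4·2.306527≈-0.069555
n=6: y≈-0.069555, sp=3, e=sp−y≈3.069555; I≈18.410162, D=e−e_prev≈1.361927; u=0·3.069555+1/4·18.410162+1·1.361927≈5.964468; next y=-1/2·(-0.069555)+1/4·5.964468≈1.525894
n=7: y≈1.525894, sp=3, e=sp−y≈1.474106; I≈19.884268, D=e−e_prev≈-1.595449; u=0·1.474106+1/4·19.884268+1·(-1.595449)≈3.375618; next y=-1/2·1.525894+1/4·3.375618≈0.080957

0 3 3.750 0.000
1 3 0.328 0.938
2 3 3.437 -0.387
3 3 1.160 1.052
4 3 4.697 -0.236
5 3 2.307 1.292
6 3 5.964 -0.070
7 3 3.376 1.526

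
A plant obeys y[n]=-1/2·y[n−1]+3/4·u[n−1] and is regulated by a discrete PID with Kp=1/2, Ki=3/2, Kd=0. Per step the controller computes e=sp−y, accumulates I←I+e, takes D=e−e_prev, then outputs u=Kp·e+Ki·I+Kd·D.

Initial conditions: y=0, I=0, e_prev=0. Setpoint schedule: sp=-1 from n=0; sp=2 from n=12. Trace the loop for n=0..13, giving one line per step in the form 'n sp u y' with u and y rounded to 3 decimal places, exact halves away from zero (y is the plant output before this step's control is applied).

(exact arithmetic carried between steps; '≈' marks a value shown rounded to 6 d.p. or computed from one; I and e_prev carry over from the previous line; the table rounds u and y to 3 d.p., halves away from zero)
n=0: y=0, sp=-1, e=sp−y=-1; I=-1, D=e−e_prev=-1; u=1/2·(-1)+3/2·(-1)+0·(-1)=-2; next y=-1/2·0+3/4·(-2)=-1.5
n=1: y=-1.5, sp=-1, e=sp−y=0.5; I=-0.5, D=e−e_prev=1.5; u=1/2·0.5+3/2·(-0.5)+0·1.5=-0.5; next y=-1/2·(-1.5)+3/4·(-0.5)=0.375
n=2: y=0.375, sp=-1, e=sp−y=-1.375; I=-1.875, D=e−e_prev=-1.875; u=1/2·(-1.375)+3/2·(-1.875)+0·(-1.875)=-3.5; next y=-1/2·0.375+3/4·(-3.5)=-2.8125
n=3: y=-2.8125, sp=-1, e=sp−y=1.8125; I=-0.0625, D=e−e_prev=3.1875; u=1/2·1.8125+3/2·(-0.0625)+0·3.1875=0.8125; next y=-1/2·(-2.8125)+3/4·0.8125=2.015625
n=4: y=2.015625, sp=-1, e=sp−y=-3.015625; I=-3.078125, D=e−e_prev=-4.828125; u=1/2·(-3.015625)+3/2·(-3.078125)+0·(-4.828125)=-6.125; next y=-1/2·2.015625+3/4·(-6.125)≈-5.601563
n=5: y≈-5.601563, sp=-1, e=sp−y≈4.601563; I≈1.523438, D=e−e_prev≈7.617188; u=1/2·4.601563+3/2·1.523438+0·7.617188≈4.585938; next y=-1/2·(-5.601563)+3/4·4.585938≈6.240234
n=6: y≈6.240234, sp=-1, e=sp−y≈-7.240234; I≈-5.716797, D=e−e_prev≈-11.841797; u=1/2·(-7.240234)+3/2·(-5.716797)+0·(-11.841797)≈-12.195313; next y=-1/2·6.240234+3/4·(-12.195313)≈-12.266602
n=7: y≈-12.266602, sp=-1, e=sp−y≈11.266602; I≈5.549805, D=e−e_prev≈18.506836; u=1/2·11.266602+3/2·5.549805+0·18.506836≈13.958008; next y=-1/2·(-12.266602)+3/4·13.958008≈16.601807
n=8: y≈16.601807, sp=-1, e=sp−y≈-17.601807; I≈-12.052002, D=e−e_prev≈-28.868408; u=1/2·(-17.601807)+3/2·(-12.052002)+0·(-28.868408)≈-26.878906; next y=-1/2·16.601807+3/4·(-26.878906)≈-28.460083
n=9: y≈-28.460083, sp=-1, e=sp−y≈27.460083; I≈15.408081, D=e−e_prev≈45.061890; u=1/2·27.460083+3/2·15.408081+0·45.061890≈36.842163; next y=-1/2·(-28.460083)+3/4·36.842163≈41.861664
n=10: y≈41.861664, sp=-1, e=sp−y≈-42.861664; I≈-27.453583, D=e−e_prev≈-70.321747; u=1/2·(-42.861664)+3/2·(-27.453583)+0·(-70.321747)≈-62.611206; next y=-1/2·41.861664+3/4·(-62.611206)≈-67.889236
n=11: y≈-67.889236, sp=-1, e=sp−y≈66.889236; I≈39.435654, D=e−e_prev≈109.750900; u=1/2·66.889236+3/2·39.435654+0·109.750900≈92.598099; next y=-1/2·(-67.889236)+3/4·92.598099≈103.393192
n=12: y≈103.393192, sp=2, e=sp−y≈-101.393192; I≈-61.957539, D=e−e_prev≈-168.282429; u=1/2·(-101.393192)+3/2·(-61.957539)+0·(-168.282429)≈-143.632904; next y=-1/2·103.393192+3/4·(-143.632904)≈-159.421274
n=13: y≈-159.421274, sp=2, e=sp−y≈161.421274; I≈99.463736, D=e−e_prev≈262.814466; u=1/2·161.421274+3/2·99.463736+0·262.814466≈229.906240; next y=-1/2·(-159.421274)+3/4·229.906240≈252.140317

0 -1 -2.000 0.000
1 -1 -0.500 -1.500
2 -1 -3.500 0.375
3 -1 0.813 -2.813
4 -1 -6.125 2.016
5 -1 4.586 -5.602
6 -1 -12.195 6.240
7 -1 13.958 -12.267
8 -1 -26.879 16.602
9 -1 36.842 -28.460
10 -1 -62.611 41.862
11 -1 92.598 -67.889
12 2 -143.633 103.393
13 2 229.906 -159.421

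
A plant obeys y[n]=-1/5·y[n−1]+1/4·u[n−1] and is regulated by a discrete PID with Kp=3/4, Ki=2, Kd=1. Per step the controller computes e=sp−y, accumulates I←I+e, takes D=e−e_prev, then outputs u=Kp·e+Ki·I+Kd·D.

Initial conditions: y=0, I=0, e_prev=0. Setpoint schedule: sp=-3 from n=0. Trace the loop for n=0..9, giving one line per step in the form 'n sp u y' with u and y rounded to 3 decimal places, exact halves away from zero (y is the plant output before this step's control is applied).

0 -3 -11.250 0.000
1 -3 -3.703 -2.813
2 -3 -16.075 -0.363
3 -3 -5.464 -3.946
4 -3 -19.790 -0.577
5 -3 -5.309 -4.832
6 -3 -22.667 -0.361
7 -3 -3.848 -5.595
8 -3 -25.461 0.157
9 -3 -1.447 -6.397

(exact arithmetic carried between steps; '≈' marks a value shown rounded to 6 d.p. or computed from one; I and e_prev carry over from the previous line; the table rounds u and y to 3 d.p., halves away from zero)
n=0: y=0, sp=-3, e=sp−y=-3; I=-3, D=e−e_prev=-3; u=3/4·(-3)+2·(-3)+1·(-3)=-11.25; next y=-1/5·0+1/4·(-11.25)=-2.8125
n=1: y=-2.8125, sp=-3, e=sp−y=-0.1875; I=-3.1875, D=e−e_prev=2.8125; u=3/4·(-0.1875)+2·(-3.1875)+1·2.8125=-3.703125; next y=-1/5·(-2.8125)+1/4·(-3.703125)≈-0.363281
n=2: y≈-0.363281, sp=-3, e=sp−y≈-2.636719; I≈-5.824219, D=e−e_prev≈-2.449219; u=3/4·(-2.636719)+2·(-5.824219)+1·(-2.449219)≈-16.075195; next y=-1/5·(-0.363281)+1/4·(-16.075195)≈-3.946143
n=3: y≈-3.946143, sp=-3, e=sp−y≈0.946143; I≈-4.878076, D=e−e_prev≈3.582861; u=3/4·0.946143+2·(-4.878076)+1·3.582861≈-5.463684; next y=-1/5·(-3.946143)+1/4·(-5.463684)≈-0.576693
n=4: y≈-0.576693, sp=-3, e=sp−y≈-2.423307; I≈-7.301384, D=e−e_prev≈-3.369450; u=3/4·(-2.423307)+2·(-7.301384)+1·(-3.369450)≈-19.789698; next y=-1/5·(-0.576693)+1/4·(-19.789698)≈-4.832086
n=5: y≈-4.832086, sp=-3, e=sp−y≈1.832086; I≈-5.469298, D=e−e_prev≈4.255394; u=3/4·1.832086+2·(-5.469298)+1·4.255394≈-5.309137; next y=-1/5·(-4.832086)+1/4·(-5.309137)≈-0.360867
n=6: y≈-0.360867, sp=-3, e=sp−y≈-2.639133; I≈-8.108431, D=e−e_prev≈-4.471219; u=3/4·(-2.639133)+2·(-8.108431)+1·(-4.471219)≈-22.667430; next y=-1/5·(-0.360867)+1/4·(-22.667430)≈-5.594684
n=7: y≈-5.594684, sp=-3, e=sp−y≈2.594684; I≈-5.513747, D=e−e_prev≈5.233817; u=3/4·2.594684+2·(-5.513747)+1·5.233817≈-3.847663; next y=-1/5·(-5.594684)+1/4·(-3.847663)≈0.157021
n=8: y≈0.157021, sp=-3, e=sp−y≈-3.157021; I≈-8.670768, D=e−e_prev≈-5.751705; u=3/4·(-3.157021)+2·(-8.670768)+1·(-5.751705)≈-25.461006; next y=-1/5·0.157021+1/4·(-25.461006)≈-6.396656
n=9: y≈-6.396656, sp=-3, e=sp−y≈3.396656; I≈-5.274112, D=e−e_prev≈6.553677; u=3/4·3.396656+2·(-5.274112)+1·6.553677≈-1.447055; next y=-1/5·(-6.396656)+1/4·(-1.447055)≈0.917567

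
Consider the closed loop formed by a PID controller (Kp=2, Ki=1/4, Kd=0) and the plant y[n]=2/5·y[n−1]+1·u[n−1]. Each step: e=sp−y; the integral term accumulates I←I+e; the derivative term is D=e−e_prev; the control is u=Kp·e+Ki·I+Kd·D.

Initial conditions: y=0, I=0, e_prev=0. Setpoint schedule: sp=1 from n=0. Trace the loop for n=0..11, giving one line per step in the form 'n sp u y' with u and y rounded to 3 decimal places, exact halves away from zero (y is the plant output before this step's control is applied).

(exact arithmetic carried between steps; '≈' marks a value shown rounded to 6 d.p. or computed from one; I and e_prev carry over from the previous line; the table rounds u and y to 3 d.p., halves away from zero)
n=0: y=0, sp=1, e=sp−y=1; I=1, D=e−e_prev=1; u=2·1+1/4·1+0·1=2.25; next y=2/5·0+1·2.25=2.25
n=1: y=2.25, sp=1, e=sp−y=-1.25; I=-0.25, D=e−e_prev=-2.25; u=2·(-1.25)+1/4·(-0.25)+0·(-2.25)=-2.5625; next y=2/5·2.25+1·(-2.5625)=-1.6625
n=2: y=-1.6625, sp=1, e=sp−y=2.6625; I=2.4125, D=e−e_prev=3.9125; u=2·2.6625+1/4·2.4125+0·3.9125=5.928125; next y=2/5·(-1.6625)+1·5.928125=5.263125
n=3: y=5.263125, sp=1, e=sp−y=-4.263125; I=-1.850625, D=e−e_prev=-6.925625; u=2·(-4.263125)+1/4·(-1.850625)+0·(-6.925625)≈-8.988906; next y=2/5·5.263125+1·(-8.988906)≈-6.883656
n=4: y≈-6.883656, sp=1, e=sp−y≈7.883656; I≈6.033031, D=e−e_prev≈12.146781; u=2·7.883656+1/4·6.033031+0·12.146781≈17.275570; next y=2/5·(-6.883656)+1·17.275570≈14.522108
n=5: y≈14.522108, sp=1, e=sp−y≈-13.522108; I≈-7.489077, D=e−e_prev≈-21.405764; u=2·(-13.522108)+1/4·(-7.489077)+0·(-21.405764)≈-28.916485; next y=2/5·14.522108+1·(-28.916485)≈-23.107642
n=6: y≈-23.107642, sp=1, e=sp−y≈24.107642; I≈16.618565, D=e−e_prev≈37.629749; u=2·24.107642+1/4·16.618565+0·37.629749≈52.369925; next y=2/5·(-23.107642)+1·52.369925≈43.126868
n=7: y≈43.126868, sp=1, e=sp−y≈-42.126868; I≈-25.508303, D=e−e_prev≈-66.234510; u=2·(-42.126868)+1/4·(-25.508303)+0·(-66.234510)≈-90.630811; next y=2/5·43.126868+1·(-90.630811)≈-73.380064
n=8: y≈-73.380064, sp=1, e=sp−y≈74.380064; I≈48.871762, D=e−e_prev≈116.506932; u=2·74.380064+1/4·48.871762+0·116.506932≈160.978069; next y=2/5·(-73.380064)+1·160.978069≈131.626043
n=9: y≈131.626043, sp=1, e=sp−y≈-130.626043; I≈-81.754282, D=e−e_prev≈-205.006108; u=2·(-130.626043)+1/4·(-81.754282)+0·(-205.006108)≈-281.690657; next y=2/5·131.626043+1·(-281.690657)≈-229.040240
n=10: y≈-229.040240, sp=1, e=sp−y≈230.040240; I≈148.285958, D=e−e_prev≈360.666283; u=2·230.040240+1/4·148.285958+0·360.666283≈497.151969; next y=2/5·(-229.040240)+1·497.151969≈405.535873
n=11: y≈405.535873, sp=1, e=sp−y≈-404.535873; I≈-256.249915, D=e−e_prev≈-634.576113; u=2·(-404.535873)+1/4·(-256.249915)+0·(-634.576113)≈-873.134225; next y=2/5·405.535873+1·(-873.134225)≈-710.919876

0 1 2.250 0.000
1 1 -2.563 2.250
2 1 5.928 -1.663
3 1 -8.989 5.263
4 1 17.276 -6.884
5 1 -28.916 14.522
6 1 52.370 -23.108
7 1 -90.631 43.127
8 1 160.978 -73.380
9 1 -281.691 131.626
10 1 497.152 -229.040
11 1 -873.134 405.536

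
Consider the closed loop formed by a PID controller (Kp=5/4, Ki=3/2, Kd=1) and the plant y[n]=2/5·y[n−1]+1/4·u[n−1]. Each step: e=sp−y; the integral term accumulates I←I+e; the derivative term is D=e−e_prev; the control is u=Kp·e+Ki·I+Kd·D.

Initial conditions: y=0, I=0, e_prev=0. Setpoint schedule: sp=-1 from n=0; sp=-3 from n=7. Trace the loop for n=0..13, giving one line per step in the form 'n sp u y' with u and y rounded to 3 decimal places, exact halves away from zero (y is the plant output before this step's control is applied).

0 -1 -3.750 0.000
1 -1 -0.734 -0.938
2 -1 -3.187 -0.559
3 -1 -1.739 -1.020
4 -1 -2.835 -0.843
5 -1 -2.132 -1.046
6 -1 -2.621 -0.951
7 -3 -9.783 -1.036
8 -3 -3.973 -2.860
9 -3 -8.718 -2.137
10 -3 -5.925 -3.034
11 -3 -8.043 -2.695
12 -3 -6.685 -3.089
13 -3 -7.628 -2.907

(exact arithmetic carried between steps; '≈' marks a value shown rounded to 6 d.p. or computed from one; I and e_prev carry over from the previous line; the table rounds u and y to 3 d.p., halves away from zero)
n=0: y=0, sp=-1, e=sp−y=-1; I=-1, D=e−e_prev=-1; u=5/4·(-1)+3/2·(-1)+1·(-1)=-3.75; next y=2/5·0+1/4·(-3.75)=-0.9375
n=1: y=-0.9375, sp=-1, e=sp−y=-0.0625; I=-1.0625, D=e−e_prev=0.9375; u=5/4·(-0.0625)+3/2·(-1.0625)+1·0.9375=-0.734375; next y=2/5·(-0.9375)+1/4·(-0.734375)≈-0.558594
n=2: y≈-0.558594, sp=-1, e=sp−y≈-0.441406; I≈-1.503906, D=e−e_prev≈-0.378906; u=5/4·(-0.441406)+3/2·(-1.503906)+1·(-0.378906)≈-3.186523; next y=2/5·(-0.558594)+1/4·(-3.186523)≈-1.020068
n=3: y≈-1.020068, sp=-1, e=sp−y≈0.020068; I≈-1.483838, D=e−e_prev≈0.461475; u=5/4·0.020068+3/2·(-1.483838)+1·0.461475≈-1.739197; next y=2/5·(-1.020068)+1/4·(-1.739197)≈-0.842827
n=4: y≈-0.842827, sp=-1, e=sp−y≈-0.157173; I≈-1.641011, D=e−e_prev≈-0.177242; u=5/4·(-0.157173)+3/2·(-1.641011)+1·(-0.177242)≈-2.835226; next y=2/5·(-0.842827)+1/4·(-2.835226)≈-1.045937
n=5: y≈-1.045937, sp=-1, e=sp−y≈0.045937; I≈-1.595074, D=e−e_prev≈0.203110; u=5/4·0.045937+3/2·(-1.595074)+1·0.203110≈-2.132080; next y=2/5·(-1.045937)+1/4·(-2.132080)≈-0.951395
n=6: y≈-0.951395, sp=-1, e=sp−y≈-0.048605; I≈-1.643680, D=e−e_prev≈-0.094542; u=5/4·(-0.048605)+3/2·(-1.643680)+1·(-0.094542)≈-2.620818; next y=2/5·(-0.951395)+1/4·(-2.620818)≈-1.035762
n=7: y≈-1.035762, sp=-3, e=sp−y≈-1.964238; I≈-3.607917, D=e−e_prev≈-1.915632; u=5/4·(-1.964238)+3/2·(-3.607917)+1·(-1.915632)≈-9.782805; next y=2/5·(-1.035762)+1/4·(-9.782805)≈-2.860006
n=8: y≈-2.860006, sp=-3, e=sp−y≈-0.139994; I≈-3.747911, D=e−e_prev≈1.824244; u=5/4·(-0.139994)+3/2·(-3.747911)+1·1.824244≈-3.972615; next y=2/5·(-2.860006)+1/4·(-3.972615)≈-2.137156
n=9: y≈-2.137156, sp=-3, e=sp−y≈-0.862844; I≈-4.610755, D=e−e_prev≈-0.722850; u=5/4·(-0.862844)+3/2·(-4.610755)+1·(-0.722850)≈-8.717537; next y=2/5·(-2.137156)+1/4·(-8.717537)≈-3.034247
n=10: y≈-3.034247, sp=-3, e=sp−y≈0.034247; I≈-4.576508, D=e−e_prev≈0.897090; u=5/4·0.034247+3/2·(-4.576508)+1·0.897090≈-5.924863; next y=2/5·(-3.034247)+1/4·(-5.924863)≈-2.694914
n=11: y≈-2.694914, sp=-3, e=sp−y≈-0.305086; I≈-4.881594, D=e−e_prev≈-0.339332; u=5/4·(-0.305086)+3/2·(-4.881594)+1·(-0.339332)≈-8.043079; next y=2/5·(-2.694914)+1/4·(-8.043079)≈-3.088736
n=12: y≈-3.088736, sp=-3, e=sp−y≈0.088736; I≈-4.792858, D=e−e_prev≈0.393821; u=5/4·0.088736+3/2·(-4.792858)+1·0.393821≈-6.684546; next y=2/5·(-3.088736)+1/4·(-6.684546)≈-2.906631
n=13: y≈-2.906631, sp=-3, e=sp−y≈-0.093369; I≈-4.886227, D=e−e_prev≈-0.182105; u=5/4·(-0.093369)+3/2·(-4.886227)+1·(-0.182105)≈-7.628157; next y=2/5·(-2.906631)+1/4·(-7.628157)≈-3.069692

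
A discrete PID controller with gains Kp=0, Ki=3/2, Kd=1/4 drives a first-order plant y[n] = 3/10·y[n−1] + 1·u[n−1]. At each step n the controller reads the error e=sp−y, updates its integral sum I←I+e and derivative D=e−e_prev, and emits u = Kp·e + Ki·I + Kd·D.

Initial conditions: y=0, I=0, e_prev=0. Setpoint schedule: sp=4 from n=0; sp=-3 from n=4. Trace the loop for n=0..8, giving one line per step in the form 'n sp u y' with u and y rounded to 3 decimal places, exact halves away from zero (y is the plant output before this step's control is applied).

0 4 7.000 0.000
1 4 -0.250 7.000
2 4 6.013 1.850
3 4 -0.306 6.568
4 -3 -6.647 1.665
5 -3 0.552 -6.148
6 -3 -5.177 -1.292
7 -3 0.952 -5.564
8 -3 -4.752 -0.718

(exact arithmetic carried between steps; '≈' marks a value shown rounded to 6 d.p. or computed from one; I and e_prev carry over from the previous line; the table rounds u and y to 3 d.p., halves away from zero)
n=0: y=0, sp=4, e=sp−y=4; I=4, D=e−e_prev=4; u=0·4+3/2·4+1/4·4=7; next y=3/10·0+1·7=7
n=1: y=7, sp=4, e=sp−y=-3; I=1, D=e−e_prev=-7; u=0·(-3)+3/2·1+1/4·(-7)=-0.25; next y=3/10·7+1·(-0.25)=1.85
n=2: y=1.85, sp=4, e=sp−y=2.15; I=3.15, D=e−e_prev=5.15; u=0·2.15+3/2·3.15+1/4·5.15=6.0125; next y=3/10·1.85+1·6.0125=6.5675
n=3: y=6.5675, sp=4, e=sp−y=-2.5675; I=0.5825, D=e−e_prev=-4.7175; u=0·(-2.5675)+3/2·0.5825+1/4·(-4.7175)=-0.305625; next y=3/10·6.5675+1·(-0.305625)=1.664625
n=4: y=1.664625, sp=-3, e=sp−y=-4.664625; I=-4.082125, D=e−e_prev=-2.097125; u=0·(-4.664625)+3/2·(-4.082125)+1/4·(-2.097125)≈-6.647469; next y=3/10·1.664625+1·(-6.647469)≈-6.148081
n=5: y≈-6.148081, sp=-3, e=sp−y≈3.148081; I≈-0.934044, D=e−e_prev≈7.812706; u=0·3.148081+3/2·(-0.934044)+1/4·7.812706≈0.552111; next y=3/10·(-6.148081)+1·0.552111≈-1.292313
n=6: y≈-1.292313, sp=-3, e=sp−y≈-1.707687; I≈-2.641730, D=e−e_prev≈-4.855768; u=0·(-1.707687)+3/2·(-2.641730)+1/4·(-4.855768)≈-5.176537; next y=3/10·(-1.292313)+1·(-5.176537)≈-5.564231
n=7: y≈-5.564231, sp=-3, e=sp−y≈2.564231; I≈-0.077499, D=e−e_prev≈4.271918; u=0·2.564231+3/2·(-0.077499)+1/4·4.271918≈0.951731; next y=3/10·(-5.564231)+1·0.951731≈-0.717538
n=8: y≈-0.717538, sp=-3, e=sp−y≈-2.282462; I≈-2.359961, D=e−e_prev≈-4.846693; u=0·(-2.282462)+3/2·(-2.359961)+1/4·(-4.846693)≈-4.751614; next y=3/10·(-0.717538)+1·(-4.751614)≈-4.966876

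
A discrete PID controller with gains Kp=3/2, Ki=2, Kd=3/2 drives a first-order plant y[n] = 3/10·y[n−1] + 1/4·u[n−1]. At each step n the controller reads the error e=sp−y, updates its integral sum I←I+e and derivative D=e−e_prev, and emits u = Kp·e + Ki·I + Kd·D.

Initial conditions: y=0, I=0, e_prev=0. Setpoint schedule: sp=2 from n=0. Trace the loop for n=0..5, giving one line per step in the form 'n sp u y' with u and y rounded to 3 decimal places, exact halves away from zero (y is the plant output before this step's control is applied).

(exact arithmetic carried between steps; '≈' marks a value shown rounded to 6 d.p. or computed from one; I and e_prev carry over from the previous line; the table rounds u and y to 3 d.p., halves away from zero)
n=0: y=0, sp=2, e=sp−y=2; I=2, D=e−e_prev=2; u=3/2·2+2·2+3/2·2=10; next y=3/10·0+1/4·10=2.5
n=1: y=2.5, sp=2, e=sp−y=-0.5; I=1.5, D=e−e_prev=-2.5; u=3/2·(-0.5)+2·1.5+3/2·(-2.5)=-1.5; next y=3/10·2.5+1/4·(-1.5)=0.375
n=2: y=0.375, sp=2, e=sp−y=1.625; I=3.125, D=e−e_prev=2.125; u=3/2·1.625+2·3.125+3/2·2.125=11.875; next y=3/10·0.375+1/4·11.875=3.08125
n=3: y=3.08125, sp=2, e=sp−y=-1.08125; I=2.04375, D=e−e_prev=-2.70625; u=3/2·(-1.08125)+2·2.04375+3/2·(-2.70625)=-1.59375; next y=3/10·3.08125+1/4·(-1.59375)≈0.525938
n=4: y≈0.525938, sp=2, e=sp−y≈1.474063; I≈3.517813, D=e−e_prev≈2.555313; u=3/2·1.474063+2·3.517813+3/2·2.555313≈13.079688; next y=3/10·0.525938+1/4·13.079688≈3.427703
n=5: y≈3.427703, sp=2, e=sp−y≈-1.427703; I≈2.090109, D=e−e_prev≈-2.901766; u=3/2·(-1.427703)+2·2.090109+3/2·(-2.901766)≈-2.313984; next y=3/10·3.427703+1/4·(-2.313984)≈0.449815

0 2 10.000 0.000
1 2 -1.500 2.500
2 2 11.875 0.375
3 2 -1.594 3.081
4 2 13.080 0.526
5 2 -2.314 3.428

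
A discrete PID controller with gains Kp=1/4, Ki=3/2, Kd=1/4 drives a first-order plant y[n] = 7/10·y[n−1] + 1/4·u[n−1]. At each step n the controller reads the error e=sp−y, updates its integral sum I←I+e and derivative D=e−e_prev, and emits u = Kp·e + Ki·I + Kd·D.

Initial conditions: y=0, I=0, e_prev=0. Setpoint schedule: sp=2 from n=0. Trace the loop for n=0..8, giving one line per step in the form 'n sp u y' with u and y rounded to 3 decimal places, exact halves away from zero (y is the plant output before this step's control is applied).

0 2 4.000 0.000
1 2 4.500 1.000
2 2 4.600 1.825
3 2 3.864 2.428
4 2 2.898 2.665
5 2 2.110 2.590
6 2 1.705 2.340
7 2 1.684 2.065
8 2 1.915 1.866

(exact arithmetic carried between steps; '≈' marks a value shown rounded to 6 d.p. or computed from one; I and e_prev carry over from the previous line; the table rounds u and y to 3 d.p., halves away from zero)
n=0: y=0, sp=2, e=sp−y=2; I=2, D=e−e_prev=2; u=1/4·2+3/2·2+1/4·2=4; next y=7/10·0+1/4·4=1
n=1: y=1, sp=2, e=sp−y=1; I=3, D=e−e_prev=-1; u=1/4·1+3/2·3+1/4·(-1)=4.5; next y=7/10·1+1/4·4.5=1.825
n=2: y=1.825, sp=2, e=sp−y=0.175; I=3.175, D=e−e_prev=-0.825; u=1/4·0.175+3/2·3.175+1/4·(-0.825)=4.6; next y=7/10·1.825+1/4·4.6=2.4275
n=3: y=2.4275, sp=2, e=sp−y=-0.4275; I=2.7475, D=e−e_prev=-0.6025; u=1/4·(-0.4275)+3/2·2.7475+1/4·(-0.6025)=3.86375; next y=7/10·2.4275+1/4·3.86375≈2.665188
n=4: y≈2.665188, sp=2, e=sp−y≈-0.665188; I≈2.082313, D=e−e_prev≈-0.237688; u=1/4·(-0.665188)+3/2·2.082313+1/4·(-0.237688)≈2.89775; next y=7/10·2.665188+1/4·2.89775≈2.590069
n=5: y≈2.590069, sp=2, e=sp−y≈-0.590069; I≈1.492244, D=e−e_prev≈0.075119; u=1/4·(-0.590069)+3/2·1.492244+1/4·0.075119≈2.109628; next y=7/10·2.590069+1/4·2.109628≈2.340455
n=6: y≈2.340455, sp=2, e=sp−y≈-0.340455; I≈1.151789, D=e−e_prev≈0.249614; u=1/4·(-0.340455)+3/2·1.151789+1/4·0.249614≈1.704973; next y=7/10·2.340455+1/4·1.704973≈2.064562
n=7: y≈2.064562, sp=2, e=sp−y≈-0.064562; I≈1.087227, D=e−e_prev≈0.275893; u=1/4·(-0.064562)+3/2·1.087227+1/4·0.275893≈1.683673; next y=7/10·2.064562+1/4·1.683673≈1.866112
n=8: y≈1.866112, sp=2, e=sp−y≈0.133888; I≈1.221115, D=e−e_prev≈0.198450; u=1/4·0.133888+3/2·1.221115+1/4·0.198450≈1.914758; next y=7/10·1.866112+1/4·1.914758≈1.784967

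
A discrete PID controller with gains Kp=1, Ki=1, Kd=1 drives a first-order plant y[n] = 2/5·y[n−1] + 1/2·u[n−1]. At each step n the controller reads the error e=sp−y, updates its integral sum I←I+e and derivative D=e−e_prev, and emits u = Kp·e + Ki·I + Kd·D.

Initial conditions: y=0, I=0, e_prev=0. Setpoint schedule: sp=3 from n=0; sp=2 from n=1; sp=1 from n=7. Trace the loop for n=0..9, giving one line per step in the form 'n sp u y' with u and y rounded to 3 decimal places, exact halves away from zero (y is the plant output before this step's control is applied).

(exact arithmetic carried between steps; '≈' marks a value shown rounded to 6 d.p. or computed from one; I and e_prev carry over from the previous line; the table rounds u and y to 3 d.p., halves away from zero)
n=0: y=0, sp=3, e=sp−y=3; I=3, D=e−e_prev=3; u=1·3+1·3+1·3=9; next y=2/5·0+1/2·9=4.5
n=1: y=4.5, sp=2, e=sp−y=-2.5; I=0.5, D=e−e_prev=-5.5; u=1·(-2.5)+1·0.5+1·(-5.5)=-7.5; next y=2/5·4.5+1/2·(-7.5)=-1.95
n=2: y=-1.95, sp=2, e=sp−y=3.95; I=4.45, D=e−e_prev=6.45; u=1·3.95+1·4.45+1·6.45=14.85; next y=2/5·(-1.95)+1/2·14.85=6.645
n=3: y=6.645, sp=2, e=sp−y=-4.645; I=-0.195, D=e−e_prev=-8.595; u=1·(-4.645)+1·(-0.195)+1·(-8.595)=-13.435; next y=2/5·6.645+1/2·(-13.435)=-4.0595
n=4: y=-4.0595, sp=2, e=sp−y=6.0595; I=5.8645, D=e−e_prev=10.7045; u=1·6.0595+1·5.8645+1·10.7045=22.6285; next y=2/5·(-4.0595)+1/2·22.6285=9.69045
n=5: y=9.69045, sp=2, e=sp−y=-7.69045; I=-1.82595, D=e−e_prev=-13.74995; u=1·(-7.69045)+1·(-1.82595)+1·(-13.74995)=-23.26635; next y=2/5·9.69045+1/2·(-23.26635)=-7.756995
n=6: y=-7.756995, sp=2, e=sp−y=9.756995; I=7.931045, D=e−e_prev=17.447445; u=1·9.756995+1·7.931045+1·17.447445=35.135485; next y=2/5·(-7.756995)+1/2·35.135485≈14.464945
n=7: y≈14.464945, sp=1, e=sp−y≈-13.464945; I≈-5.533900, D=e−e_prev≈-23.221940; u=1·(-13.464945)+1·(-5.533900)+1·(-23.221940)≈-42.220784; next y=2/5·14.464945+1/2·(-42.220784)≈-15.324414
n=8: y≈-15.324414, sp=1, e=sp−y≈16.324414; I≈10.790514, D=e−e_prev≈29.789358; u=1·16.324414+1·10.790514+1·29.789358≈56.904287; next y=2/5·(-15.324414)+1/2·56.904287≈22.322378
n=9: y≈22.322378, sp=1, e=sp−y≈-21.322378; I≈-10.531863, D=e−e_prev≈-37.646792; u=1·(-21.322378)+1·(-10.531863)+1·(-37.646792)≈-69.501033; next y=2/5·22.322378+1/2·(-69.501033)≈-25.821565

0 3 9.000 0.000
1 2 -7.500 4.500
2 2 14.850 -1.950
3 2 -13.435 6.645
4 2 22.629 -4.060
5 2 -23.266 9.690
6 2 35.135 -7.757
7 1 -42.221 14.465
8 1 56.904 -15.324
9 1 -69.501 22.322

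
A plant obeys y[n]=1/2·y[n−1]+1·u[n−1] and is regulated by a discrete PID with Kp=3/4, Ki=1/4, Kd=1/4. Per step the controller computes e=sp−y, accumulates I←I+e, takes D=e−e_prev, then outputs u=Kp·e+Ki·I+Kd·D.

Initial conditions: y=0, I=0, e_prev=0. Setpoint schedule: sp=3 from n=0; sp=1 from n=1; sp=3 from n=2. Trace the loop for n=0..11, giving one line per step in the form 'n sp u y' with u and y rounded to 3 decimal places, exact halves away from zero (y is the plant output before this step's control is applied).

(exact arithmetic carried between steps; '≈' marks a value shown rounded to 6 d.p. or computed from one; I and e_prev carry over from the previous line; the table rounds u and y to 3 d.p., halves away from zero)
n=0: y=0, sp=3, e=sp−y=3; I=3, D=e−e_prev=3; u=3/4·3+1/4·3+1/4·3=3.75; next y=1/2·0+1·3.75=3.75
n=1: y=3.75, sp=1, e=sp−y=-2.75; I=0.25, D=e−e_prev=-5.75; u=3/4·(-2.75)+1/4·0.25+1/4·(-5.75)=-3.4375; next y=1/2·3.75+1·(-3.4375)=-1.5625
n=2: y=-1.5625, sp=3, e=sp−y=4.5625; I=4.8125, D=e−e_prev=7.3125; u=3/4·4.5625+1/4·4.8125+1/4·7.3125=6.453125; next y=1/2·(-1.5625)+1·6.453125=5.671875
n=3: y=5.671875, sp=3, e=sp−y=-2.671875; I=2.140625, D=e−e_prev=-7.234375; u=3/4·(-2.671875)+1/4·2.140625+1/4·(-7.234375)≈-3.277344; next y=1/2·5.671875+1·(-3.277344)≈-0.441406
n=4: y≈-0.441406, sp=3, e=sp−y≈3.441406; I≈5.582031, D=e−e_prev≈6.113281; u=3/4·3.441406+1/4·5.582031+1/4·6.113281≈5.504883; next y=1/2·(-0.441406)+1·5.504883≈5.284180
n=5: y≈5.284180, sp=3, e=sp−y≈-2.284180; I≈3.297852, D=e−e_prev≈-5.725586; u=3/4·(-2.284180)+1/4·3.297852+1/4·(-5.725586)≈-2.320068; next y=1/2·5.284180+1·(-2.320068)≈0.322021
n=6: y≈0.322021, sp=3, e=sp−y≈2.677979; I≈5.975830, D=e−e_prev≈4.962158; u=3/4·2.677979+1/4·5.975830+1/4·4.962158≈4.742981; next y=1/2·0.322021+1·4.742981≈4.903992
n=7: y≈4.903992, sp=3, e=sp−y≈-1.903992; I≈4.071838, D=e−e_prev≈-4.581970; u=3/4·(-1.903992)+1/4·4.071838+1/4·(-4.581970)≈-1.555527; next y=1/2·4.903992+1·(-1.555527)≈0.896469
n=8: y≈0.896469, sp=3, e=sp−y≈2.103531; I≈6.175369, D=e−e_prev≈4.007523; u=3/4·2.103531+1/4·6.175369+1/4·4.007523≈4.123371; next y=1/2·0.896469+1·4.123371≈4.571606
n=9: y≈4.571606, sp=3, e=sp−y≈-1.571606; I≈4.603764, D=e−e_prev≈-3.675137; u=3/4·(-1.571606)+1/4·4.603764+1/4·(-3.675137)≈-0.946548; next y=1/2·4.571606+1·(-0.946548)≈1.339255
n=10: y≈1.339255, sp=3, e=sp−y≈1.660745; I≈6.264508, D=e−e_prev≈3.232350; u=3/4·1.660745+1/4·6.264508+1/4·3.232350≈3.619773; next y=1/2·1.339255+1·3.619773≈4.289401
n=11: y≈4.289401, sp=3, e=sp−y≈-1.289401; I≈4.975107, D=e−e_prev≈-2.950145; u=3/4·(-1.289401)+1/4·4.975107+1/4·(-2.950145)≈-0.460810; next y=1/2·4.289401+1·(-0.460810)≈1.683890

0 3 3.750 0.000
1 1 -3.438 3.750
2 3 6.453 -1.563
3 3 -3.277 5.672
4 3 5.505 -0.441
5 3 -2.320 5.284
6 3 4.743 0.322
7 3 -1.556 4.904
8 3 4.123 0.896
9 3 -0.947 4.572
10 3 3.620 1.339
11 3 -0.461 4.289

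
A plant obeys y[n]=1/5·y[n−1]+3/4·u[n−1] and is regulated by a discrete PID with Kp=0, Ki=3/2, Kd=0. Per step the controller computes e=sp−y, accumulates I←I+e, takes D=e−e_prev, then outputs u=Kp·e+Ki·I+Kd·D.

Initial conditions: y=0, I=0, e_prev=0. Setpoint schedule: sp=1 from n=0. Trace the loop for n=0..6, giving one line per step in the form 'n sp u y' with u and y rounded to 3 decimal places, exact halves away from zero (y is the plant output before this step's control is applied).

(exact arithmetic carried between steps; '≈' marks a value shown rounded to 6 d.p. or computed from one; I and e_prev carry over from the previous line; the table rounds u and y to 3 d.p., halves away from zero)
n=0: y=0, sp=1, e=sp−y=1; I=1, D=e−e_prev=1; u=0·1+3/2·1+0·1=1.5; next y=1/5·0+3/4·1.5=1.125
n=1: y=1.125, sp=1, e=sp−y=-0.125; I=0.875, D=e−e_prev=-1.125; u=0·(-0.125)+3/2·0.875+0·(-1.125)=1.3125; next y=1/5·1.125+3/4·1.3125=1.209375
n=2: y=1.209375, sp=1, e=sp−y=-0.209375; I=0.665625, D=e−e_prev=-0.084375; u=0·(-0.209375)+3/2·0.665625+0·(-0.084375)≈0.998438; next y=1/5·1.209375+3/4·0.998438≈0.990703
n=3: y≈0.990703, sp=1, e=sp−y≈0.009297; I≈0.674922, D=e−e_prev≈0.218672; u=0·0.009297+3/2·0.674922+0·0.218672≈1.012383; next y=1/5·0.990703+3/4·1.012383≈0.957428
n=4: y≈0.957428, sp=1, e=sp−y≈0.042572; I≈0.717494, D=e−e_prev≈0.033275; u=0·0.042572+3/2·0.717494+0·0.033275≈1.076241; next y=1/5·0.957428+3/4·1.076241≈0.998666
n=5: y≈0.998666, sp=1, e=sp−y≈0.001334; I≈0.718828, D=e−e_prev≈-0.041239; u=0·0.001334+3/2·0.718828+0·(-0.041239)≈1.078242; next y=1/5·0.998666+3/4·1.078242≈1.008414
n=6: y≈1.008414, sp=1, e=sp−y≈-0.008414; I≈0.710413, D=e−e_prev≈-0.009748; u=0·(-0.008414)+3/2·0.710413+0·(-0.009748)≈1.065620; next y=1/5·1.008414+3/4·1.065620≈1.000898

0 1 1.500 0.000
1 1 1.313 1.125
2 1 0.998 1.209
3 1 1.012 0.991
4 1 1.076 0.957
5 1 1.078 0.999
6 1 1.066 1.008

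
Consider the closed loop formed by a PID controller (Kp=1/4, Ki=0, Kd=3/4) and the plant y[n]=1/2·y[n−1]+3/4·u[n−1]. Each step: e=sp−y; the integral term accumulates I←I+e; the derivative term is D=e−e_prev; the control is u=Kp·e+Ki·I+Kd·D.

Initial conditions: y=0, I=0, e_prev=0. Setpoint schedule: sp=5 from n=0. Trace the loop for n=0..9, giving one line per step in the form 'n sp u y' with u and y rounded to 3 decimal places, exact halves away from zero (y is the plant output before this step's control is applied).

0 5 5.000 0.000
1 5 -2.500 3.750
2 5 4.063 0.000
3 5 -1.797 3.047
4 5 3.359 0.176
5 5 -1.226 2.607
6 5 2.821 0.385
7 5 -0.770 2.308
8 5 2.404 0.577
9 5 -0.409 2.092

(exact arithmetic carried between steps; '≈' marks a value shown rounded to 6 d.p. or computed from one; I and e_prev carry over from the previous line; the table rounds u and y to 3 d.p., halves away from zero)
n=0: y=0, sp=5, e=sp−y=5; I=5, D=e−e_prev=5; u=1/4·5+0·5+3/4·5=5; next y=1/2·0+3/4·5=3.75
n=1: y=3.75, sp=5, e=sp−y=1.25; I=6.25, D=e−e_prev=-3.75; u=1/4·1.25+0·6.25+3/4·(-3.75)=-2.5; next y=1/2·3.75+3/4·(-2.5)=0
n=2: y=0, sp=5, e=sp−y=5; I=11.25, D=e−e_prev=3.75; u=1/4·5+0·11.25+3/4·3.75=4.0625; next y=1/2·0+3/4·4.0625=3.046875
n=3: y=3.046875, sp=5, e=sp−y=1.953125; I=13.203125, D=e−e_prev=-3.046875; u=1/4·1.953125+0·13.203125+3/4·(-3.046875)=-1.796875; next y=1/2·3.046875+3/4·(-1.796875)≈0.175781
n=4: y≈0.175781, sp=5, e=sp−y≈4.824219; I≈18.027344, D=e−e_prev≈2.871094; u=1/4·4.824219+0·18.027344+3/4·2.871094≈3.359375; next y=1/2·0.175781+3/4·3.359375≈2.607422
n=5: y≈2.607422, sp=5, e=sp−y≈2.392578; I≈20.419922, D=e−e_prev≈-2.431641; u=1/4·2.392578+0·20.419922+3/4·(-2.431641)≈-1.225586; next y=1/2·2.607422+3/4·(-1.225586)≈0.384521
n=6: y≈0.384521, sp=5, e=sp−y≈4.615479; I≈25.035400, D=e−e_prev≈2.222900; u=1/4·4.615479+0·25.035400+3/4·2.222900≈2.821045; next y=1/2·0.384521+3/4·2.821045≈2.308044
n=7: y≈2.308044, sp=5, e=sp−y≈2.691956; I≈27.727356, D=e−e_prev≈-1.923523; u=1/4·2.691956+0·27.727356+3/4·(-1.923523)≈-0.769653; next y=1/2·2.308044+3/4·(-0.769653)≈0.576782
n=8: y≈0.576782, sp=5, e=sp−y≈4.423218; I≈32.150574, D=e−e_prev≈1.731262; u=1/4·4.423218+0·32.150574+3/4·1.731262≈2.404251; next y=1/2·0.576782+3/4·2.404251≈2.091579
n=9: y≈2.091579, sp=5, e=sp−y≈2.908421; I≈35.058994, D=e−e_prev≈-1.514797; u=1/4·2.908421+0·35.058994+3/4·(-1.514797)≈-0.408993; next y=1/2·2.091579+3/4·(-0.408993)≈0.739045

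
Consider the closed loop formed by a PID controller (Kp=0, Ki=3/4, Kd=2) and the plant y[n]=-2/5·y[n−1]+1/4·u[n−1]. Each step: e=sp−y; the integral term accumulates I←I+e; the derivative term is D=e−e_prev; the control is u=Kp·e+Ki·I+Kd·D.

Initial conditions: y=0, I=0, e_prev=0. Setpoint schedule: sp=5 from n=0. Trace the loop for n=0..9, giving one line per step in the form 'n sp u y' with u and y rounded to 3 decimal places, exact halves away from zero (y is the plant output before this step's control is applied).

0 5 13.750 0.000
1 5 -1.953 3.438
2 5 20.671 -1.863
3 5 -6.168 5.913
4 5 35.706 -3.907
5 5 -16.845 10.489
6 5 59.796 -8.407
7 5 -41.418 18.312
8 5 101.011 -17.679
9 5 -91.471 32.324

(exact arithmetic carried between steps; '≈' marks a value shown rounded to 6 d.p. or computed from one; I and e_prev carry over from the previous line; the table rounds u and y to 3 d.p., halves away from zero)
n=0: y=0, sp=5, e=sp−y=5; I=5, D=e−e_prev=5; u=0·5+3/4·5+2·5=13.75; next y=-2/5·0+1/4·13.75=3.4375
n=1: y=3.4375, sp=5, e=sp−y=1.5625; I=6.5625, D=e−e_prev=-3.4375; u=0·1.5625+3/4·6.5625+2·(-3.4375)=-1.953125; next y=-2/5·3.4375+1/4·(-1.953125)≈-1.863281
n=2: y≈-1.863281, sp=5, e=sp−y≈6.863281; I≈13.425781, D=e−e_prev≈5.300781; u=0·6.863281+3/4·13.425781+2·5.300781≈20.670898; next y=-2/5·(-1.863281)+1/4·20.670898≈5.913037
n=3: y≈5.913037, sp=5, e=sp−y≈-0.913037; I≈12.512744, D=e−e_prev≈-7.776318; u=0·(-0.913037)+3/4·12.512744+2·(-7.776318)≈-6.168079; next y=-2/5·5.913037+1/4·(-6.168079)≈-3.907234
n=4: y≈-3.907234, sp=5, e=sp−y≈8.907234; I≈21.419979, D=e−e_prev≈9.820272; u=0·8.907234+3/4·21.419979+2·9.820272≈35.705527; next y=-2/5·(-3.907234)+1/4·35.705527≈10.489276
n=5: y≈10.489276, sp=5, e=sp−y≈-5.489276; I≈15.930703, D=e−e_prev≈-14.396510; u=0·(-5.489276)+3/4·15.930703+2·(-14.396510)≈-16.844993; next y=-2/5·10.489276+1/4·(-16.844993)≈-8.406958
n=6: y≈-8.406958, sp=5, e=sp−y≈13.406958; I≈29.337662, D=e−e_prev≈18.896234; u=0·13.406958+3/4·29.337662+2·18.896234≈59.795714; next y=-2/5·(-8.406958)+1/4·59.795714≈18.311712
n=7: y≈18.311712, sp=5, e=sp−y≈-13.311712; I≈16.025950, D=e−e_prev≈-26.718670; u=0·(-13.311712)+3/4·16.025950+2·(-26.718670)≈-41.417879; next y=-2/5·18.311712+1/4·(-41.417879)≈-17.679154
n=8: y≈-17.679154, sp=5, e=sp−y≈22.679154; I≈38.705104, D=e−e_prev≈35.990866; u=0·22.679154+3/4·38.705104+2·35.990866≈101.010561; next y=-2/5·(-17.679154)+1/4·101.010561≈32.324302
n=9: y≈32.324302, sp=5, e=sp−y≈-27.324302; I≈11.380802, D=e−e_prev≈-50.003456; u=0·(-27.324302)+3/4·11.380802+2·(-50.003456)≈-91.471311; next y=-2/5·32.324302+1/4·(-91.471311)≈-35.797549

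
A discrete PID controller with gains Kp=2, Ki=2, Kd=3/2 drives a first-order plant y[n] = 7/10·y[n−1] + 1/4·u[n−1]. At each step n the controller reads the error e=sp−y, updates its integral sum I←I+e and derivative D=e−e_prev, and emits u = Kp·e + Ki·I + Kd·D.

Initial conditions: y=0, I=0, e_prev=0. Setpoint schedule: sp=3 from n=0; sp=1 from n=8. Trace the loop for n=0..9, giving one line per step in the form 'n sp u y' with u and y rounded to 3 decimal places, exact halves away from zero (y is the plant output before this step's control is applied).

(exact arithmetic carried between steps; '≈' marks a value shown rounded to 6 d.p. or computed from one; I and e_prev carry over from the previous line; the table rounds u and y to 3 d.p., halves away from zero)
n=0: y=0, sp=3, e=sp−y=3; I=3, D=e−e_prev=3; u=2·3+2·3+3/2·3=16.5; next y=7/10·0+1/4·16.5=4.125
n=1: y=4.125, sp=3, e=sp−y=-1.125; I=1.875, D=e−e_prev=-4.125; u=2·(-1.125)+2·1.875+3/2·(-4.125)=-4.6875; next y=7/10·4.125+1/4·(-4.6875)=1.715625
n=2: y=1.715625, sp=3, e=sp−y=1.284375; I=3.159375, D=e−e_prev=2.409375; u=2·1.284375+2·3.159375+3/2·2.409375≈12.501563; next y=7/10·1.715625+1/4·12.501563≈4.326328
n=3: y≈4.326328, sp=3, e=sp−y≈-1.326328; I≈1.833047, D=e−e_prev≈-2.610703; u=2·(-1.326328)+2·1.833047+3/2·(-2.610703)≈-2.902617; next y=7/10·4.326328+1/4·(-2.902617)≈2.302775
n=4: y≈2.302775, sp=3, e=sp−y≈0.697225; I≈2.530271, D=e−e_prev≈2.023553; u=2·0.697225+2·2.530271+3/2·2.023553≈9.490321; next y=7/10·2.302775+1/4·9.490321≈3.984523
n=5: y≈3.984523, sp=3, e=sp−y≈-0.984523; I≈1.545748, D=e−e_prev≈-1.681748; u=2·(-0.984523)+2·1.545748+3/2·(-1.681748)≈-1.400171; next y=7/10·3.984523+1/4·(-1.400171)≈2.439123
n=6: y≈2.439123, sp=3, e=sp−y≈0.560877; I≈2.106625, D=e−e_prev≈1.545400; u=2·0.560877+2·2.106625+3/2·1.545400≈7.653103; next y=7/10·2.439123+1/4·7.653103≈3.620662
n=7: y≈3.620662, sp=3, e=sp−y≈-0.620662; I≈1.485963, D=e−e_prev≈-1.181539; u=2·(-0.620662)+2·1.485963+3/2·(-1.181539)≈-0.041706; next y=7/10·3.620662+1/4·(-0.041706)≈2.524037
n=8: y≈2.524037, sp=1, e=sp−y≈-1.524037; I≈-0.038074, D=e−e_prev≈-0.903375; u=2·(-1.524037)+2·(-0.038074)+3/2·(-0.903375)≈-4.479284; next y=7/10·2.524037+1/4·(-4.479284)≈0.647005
n=9: y≈0.647005, sp=1, e=sp−y≈0.352995; I≈0.314921, D=e−e_prev≈1.877032; u=2·0.352995+2·0.314921+3/2·1.877032≈4.151381; next y=7/10·0.647005+1/4·4.151381≈1.490749

0 3 16.500 0.000
1 3 -4.688 4.125
2 3 12.502 1.716
3 3 -2.903 4.326
4 3 9.490 2.303
5 3 -1.400 3.985
6 3 7.653 2.439
7 3 -0.042 3.621
8 1 -4.479 2.524
9 1 4.151 0.647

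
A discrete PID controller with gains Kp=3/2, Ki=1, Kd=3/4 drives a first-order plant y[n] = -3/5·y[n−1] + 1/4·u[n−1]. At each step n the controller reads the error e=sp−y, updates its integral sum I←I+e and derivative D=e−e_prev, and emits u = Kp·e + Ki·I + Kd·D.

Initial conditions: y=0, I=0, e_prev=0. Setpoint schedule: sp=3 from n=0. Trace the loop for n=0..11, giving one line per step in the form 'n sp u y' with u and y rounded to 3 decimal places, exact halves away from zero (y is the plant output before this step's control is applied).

0 3 9.750 0.000
1 3 2.578 2.438
2 3 15.549 -0.818
3 3 0.038 4.378
4 3 25.292 -2.617
5 3 -8.497 7.893
6 3 42.442 -6.860
7 3 -28.920 14.727
8 3 75.619 -16.066
9 3 -73.392 28.544
10 3 142.582 -35.475
11 3 -167.274 56.930

(exact arithmetic carried between steps; '≈' marks a value shown rounded to 6 d.p. or computed from one; I and e_prev carry over from the previous line; the table rounds u and y to 3 d.p., halves away from zero)
n=0: y=0, sp=3, e=sp−y=3; I=3, D=e−e_prev=3; u=3/2·3+1·3+3/4·3=9.75; next y=-3/5·0+1/4·9.75=2.4375
n=1: y=2.4375, sp=3, e=sp−y=0.5625; I=3.5625, D=e−e_prev=-2.4375; u=3/2·0.5625+1·3.5625+3/4·(-2.4375)=2.578125; next y=-3/5·2.4375+1/4·2.578125≈-0.817969
n=2: y≈-0.817969, sp=3, e=sp−y≈3.817969; I≈7.380469, D=e−e_prev≈3.255469; u=3/2·3.817969+1·7.380469+3/4·3.255469≈15.549023; next y=-3/5·(-0.817969)+1/4·15.549023≈4.378037
n=3: y≈4.378037, sp=3, e=sp−y≈-1.378037; I≈6.002432, D=e−e_prev≈-5.196006; u=3/2·(-1.378037)+1·6.002432+3/4·(-5.196006)≈0.038372; next y=-3/5·4.378037+1/4·0.038372≈-2.617229
n=4: y≈-2.617229, sp=3, e=sp−y≈5.617229; I≈11.619661, D=e−e_prev≈6.995266; u=3/2·5.617229+1·11.619661+3/4·6.995266≈25.291955; next y=-3/5·(-2.617229)+1/4·25.291955≈7.893326
n=5: y≈7.893326, sp=3, e=sp−y≈-4.893326; I≈6.726335, D=e−e_prev≈-10.510556; u=3/2·(-4.893326)+1·6.726335+3/4·(-10.510556)≈-8.496572; next y=-3/5·7.893326+1/4·(-8.496572)≈-6.860139
n=6: y≈-6.860139, sp=3, e=sp−y≈9.860139; I≈16.586473, D=e−e_prev≈14.753465; u=3/2·9.860139+1·16.586473+3/4·14.753465≈42.441780; next y=-3/5·(-6.860139)+1/4·42.441780≈14.726528
n=7: y≈14.726528, sp=3, e=sp−y≈-11.726528; I≈4.859945, D=e−e_prev≈-21.586667; u=3/2·(-11.726528)+1·4.859945+3/4·(-21.586667)≈-28.919848; next y=-3/5·14.726528+1/4·(-28.919848)≈-16.065879
n=8: y≈-16.065879, sp=3, e=sp−y≈19.065879; I≈23.925824, D=e−e_prev≈30.792407; u=3/2·19.065879+1·23.925824+3/4·30.792407≈75.618948; next y=-3/5·(-16.065879)+1/4·75.618948≈28.544264
n=9: y≈28.544264, sp=3, e=sp−y≈-25.544264; I≈-1.618440, D=e−e_prev≈-44.610143; u=3/2·(-25.544264)+1·(-1.618440)+3/4·(-44.610143)≈-73.392444; next y=-3/5·28.544264+1/4·(-73.392444)≈-35.474670
n=10: y≈-35.474670, sp=3, e=sp−y≈38.474670; I≈36.856229, D=e−e_prev≈64.018934; u=3/2·38.474670+1·36.856229+3/4·64.018934≈142.582434; next y=-3/5·(-35.474670)+1/4·142.582434≈56.930410
n=11: y≈56.930410, sp=3, e=sp−y≈-53.930410; I≈-17.074181, D=e−e_prev≈-92.405080; u=3/2·(-53.930410)+1·(-17.074181)+3/4·(-92.405080)≈-167.273606; next y=-3/5·56.930410+1/4·(-167.273606)≈-75.976648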